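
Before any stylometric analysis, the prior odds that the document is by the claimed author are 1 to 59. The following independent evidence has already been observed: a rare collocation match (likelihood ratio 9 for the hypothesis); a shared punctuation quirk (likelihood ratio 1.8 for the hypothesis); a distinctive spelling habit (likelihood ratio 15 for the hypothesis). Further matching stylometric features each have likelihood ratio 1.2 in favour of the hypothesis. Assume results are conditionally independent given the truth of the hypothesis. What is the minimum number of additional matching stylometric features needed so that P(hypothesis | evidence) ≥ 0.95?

9

Prior odds = 1/59.
Combined Bayes factor of the evidence already in hand = 9 × 1.8 × 15 = 243.
Odds after that evidence = (1/59) × 243 = 243/59.
Target odds = 0.95/0.05 = 19.
Need 1.2ⁿ ≥ 19 ÷ (243/59) = 1121/243.
1.2⁸ = 1679616/390625 falls short of 1121/243 but 1.2⁹ = 10077696/1953125 reaches it, so n = 9.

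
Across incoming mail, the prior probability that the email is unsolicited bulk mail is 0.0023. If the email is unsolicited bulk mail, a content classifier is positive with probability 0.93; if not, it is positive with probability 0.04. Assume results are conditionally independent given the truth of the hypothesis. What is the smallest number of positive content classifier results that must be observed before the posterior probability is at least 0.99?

Prior odds = 0.0023/0.9977 = 23/9977.
Likelihood ratio of a positive = 0.93/0.04 = 23.25.
Target posterior odds = 0.99/0.01 = 99.
Require 23.25ⁿ ≥ 99 ÷ (23/9977) = 987723/23.
23.25³ = 804357/64 falls short of 987723/23 but 23.25⁴ = 74805201/256 reaches it, so n = 4.

4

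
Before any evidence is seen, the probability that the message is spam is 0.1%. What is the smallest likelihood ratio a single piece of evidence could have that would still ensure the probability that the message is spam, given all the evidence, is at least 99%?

Prior odds = 0.001/0.999 = 1/999.
Target odds = 0.99/0.01 = 99.
Required Bayes factor = 99 ÷ (1/999) = 98901.

98901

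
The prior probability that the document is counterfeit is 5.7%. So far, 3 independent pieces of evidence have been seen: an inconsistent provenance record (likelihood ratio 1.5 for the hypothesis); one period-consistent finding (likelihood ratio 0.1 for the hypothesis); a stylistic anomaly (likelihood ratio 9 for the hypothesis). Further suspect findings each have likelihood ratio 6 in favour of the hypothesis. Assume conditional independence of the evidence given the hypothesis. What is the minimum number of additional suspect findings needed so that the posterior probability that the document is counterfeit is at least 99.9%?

6

Prior odds = 0.057/0.943 = 57/943.
Combined Bayes factor of the evidence already in hand = 1.5 × 0.1 × 9 = 1.35.
Odds after that evidence = (57/943) × 1.35 = 1539/18860.
Target odds = 0.999/0.001 = 999.
Need 6ⁿ ≥ 999 ÷ (1539/18860) = 697820/57.
6⁵ = 7776 falls short of 697820/57 but 6⁶ = 46656 reaches it, so n = 6.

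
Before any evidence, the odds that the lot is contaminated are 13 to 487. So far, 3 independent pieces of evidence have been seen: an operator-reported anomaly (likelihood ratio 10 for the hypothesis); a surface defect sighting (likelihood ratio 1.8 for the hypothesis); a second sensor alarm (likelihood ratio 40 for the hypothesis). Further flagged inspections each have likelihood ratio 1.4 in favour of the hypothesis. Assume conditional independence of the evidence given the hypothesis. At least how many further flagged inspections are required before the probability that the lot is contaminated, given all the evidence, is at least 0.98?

Prior odds = 13/487.
Combined Bayes factor of the evidence already in hand = 10 × 1.8 × 40 = 720.
Odds after that evidence = (13/487) × 720 = 9360/487.
Target odds = 0.98/0.02 = 49.
Need 1.4ⁿ ≥ 49 ÷ (9360/487) = 23863/9360.
1.4² = 1.96 falls short of 23863/9360 but 1.4³ = 2.744 reaches it, so n = 3.

3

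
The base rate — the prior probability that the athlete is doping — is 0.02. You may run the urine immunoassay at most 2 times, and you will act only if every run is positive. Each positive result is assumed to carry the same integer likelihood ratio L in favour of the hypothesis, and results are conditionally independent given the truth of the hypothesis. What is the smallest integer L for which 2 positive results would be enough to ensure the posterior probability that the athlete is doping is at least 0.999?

Prior odds = 0.02/0.98 = 1/49.
Target odds = 0.999/0.001 = 999.
Need L² ≥ 999 ÷ (1/49) = 48951.
221² = 48841 < 48951 ≤ 49284 = 222², so L = 222.

222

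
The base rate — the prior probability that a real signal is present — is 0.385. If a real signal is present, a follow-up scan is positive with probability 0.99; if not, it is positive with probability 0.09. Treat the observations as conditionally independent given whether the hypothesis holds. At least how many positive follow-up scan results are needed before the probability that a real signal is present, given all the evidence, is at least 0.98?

2

Prior odds: 0.385 ÷ 0.615 = 77/123.
Likelihood ratio of a positive = 0.99/0.09 = 11.
Target odds: 0.98 ÷ 0.02 = 49.
Need (77/123) × 11ⁿ ≥ 49, i.e. 11ⁿ ≥ 861/11.
11¹ = 11 falls short of 861/11 but 11² = 121 reaches it, so n = 2.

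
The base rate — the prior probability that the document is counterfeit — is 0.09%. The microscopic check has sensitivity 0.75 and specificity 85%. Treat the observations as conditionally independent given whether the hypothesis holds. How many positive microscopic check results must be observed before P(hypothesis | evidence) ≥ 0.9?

Prior odds = 0.0009/0.9991 = 9/9991.
False-positive rate = 1 − 0.85 = 0.15; likelihood ratio of a positive = 0.75/0.15 = 5.
Target odds: 0.9 ÷ 0.1 = 9.
Need (9/9991) × 5ⁿ ≥ 9, i.e. 5ⁿ ≥ 9991.
5⁵ = 3125 falls short of 9991 but 5⁶ = 15625 reaches it, so n = 6.

6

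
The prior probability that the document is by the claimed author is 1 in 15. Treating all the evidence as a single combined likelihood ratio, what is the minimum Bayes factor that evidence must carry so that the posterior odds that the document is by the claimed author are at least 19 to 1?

266

Prior odds = (1/15)/(14/15) = 1/14.
Target odds = 19.
Required Bayes factor = 19 ÷ (1/14) = 266.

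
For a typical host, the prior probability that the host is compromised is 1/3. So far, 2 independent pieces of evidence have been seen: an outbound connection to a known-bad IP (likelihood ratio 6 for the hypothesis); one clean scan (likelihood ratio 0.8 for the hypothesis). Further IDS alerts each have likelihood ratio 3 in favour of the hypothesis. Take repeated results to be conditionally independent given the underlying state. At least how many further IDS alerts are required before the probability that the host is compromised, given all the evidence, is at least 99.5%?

Prior odds = (1/3)/(2/3) = 0.5.
Combined Bayes factor of the evidence already in hand = 6 × 0.8 = 4.8.
Odds after that evidence = 0.5 × 4.8 = 2.4.
Target odds = 0.995/0.005 = 199.
Need 3ⁿ ≥ 199 ÷ 2.4 = 995/12.
3⁴ = 81 falls short of 995/12 but 3⁵ = 243 reaches it, so n = 5.

5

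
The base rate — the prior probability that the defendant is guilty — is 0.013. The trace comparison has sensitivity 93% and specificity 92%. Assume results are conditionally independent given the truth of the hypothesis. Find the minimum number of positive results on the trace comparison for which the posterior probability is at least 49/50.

4

Prior odds: 0.013 ÷ 0.987 = 13/987.
False-positive rate = 1 − 0.92 = 0.08; likelihood ratio of a positive = 0.93/0.08 = 11.625.
Target posterior odds = 0.98/0.02 = 49.
Require 11.625ⁿ ≥ 49 ÷ (13/987) = 48363/13.
11.625³ = 804357/512 falls short of 48363/13 but 11.625⁴ = 74805201/4096 reaches it, so n = 4.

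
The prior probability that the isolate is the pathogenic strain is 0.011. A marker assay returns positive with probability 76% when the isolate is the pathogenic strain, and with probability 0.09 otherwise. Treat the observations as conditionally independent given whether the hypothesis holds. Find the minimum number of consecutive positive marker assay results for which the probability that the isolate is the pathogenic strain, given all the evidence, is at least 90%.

Prior odds = 0.011/0.989 = 11/989.
Likelihood ratio of a positive result = 0.76/0.09 = 76/9.
Target odds: 0.9 ÷ 0.1 = 9.
Require (76/9)ⁿ ≥ 9 ÷ (11/989) = 8901/11.
(76/9)³ = 438976/729 falls short of 8901/11 but (76/9)⁴ = 33362176/6561 reaches it, so n = 4.

4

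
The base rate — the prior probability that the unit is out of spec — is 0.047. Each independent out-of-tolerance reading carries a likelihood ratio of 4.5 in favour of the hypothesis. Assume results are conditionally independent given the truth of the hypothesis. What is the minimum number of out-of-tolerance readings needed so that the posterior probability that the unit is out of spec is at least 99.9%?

7

Prior odds = 0.047/0.953 = 47/953.
Likelihood ratio per out-of-tolerance reading = 4.5.
Target odds: 0.999 ÷ 0.001 = 999.
Need (47/953) × 4.5ⁿ ≥ 999, i.e. 4.5ⁿ ≥ 952047/47.
4.5⁶ = 8303.765625 falls short of 952047/47 but 4.5⁷ = 4782969/128 reaches it, so n = 7.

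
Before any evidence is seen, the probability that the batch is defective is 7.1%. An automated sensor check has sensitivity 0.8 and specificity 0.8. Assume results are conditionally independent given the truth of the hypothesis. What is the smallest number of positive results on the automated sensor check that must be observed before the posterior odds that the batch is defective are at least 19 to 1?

4

Prior odds = 0.071/0.929 = 71/929.
False-positive rate = 1 − 0.8 = 0.2; likelihood ratio of a positive = 0.8/0.2 = 4.
Target odds = 19.
Require 4ⁿ ≥ 19 ÷ (71/929) = 17651/71.
4³ = 64 falls short of 17651/71 but 4⁴ = 256 reaches it, so n = 4.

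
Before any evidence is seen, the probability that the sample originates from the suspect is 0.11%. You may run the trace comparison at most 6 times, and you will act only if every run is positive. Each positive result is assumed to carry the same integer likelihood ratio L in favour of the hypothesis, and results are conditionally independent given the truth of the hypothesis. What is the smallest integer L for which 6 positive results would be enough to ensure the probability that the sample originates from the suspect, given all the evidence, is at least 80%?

Prior odds = 0.0011/0.9989 = 11/9989.
Target odds = 0.8/0.2 = 4.
Need L⁶ ≥ 4 ÷ (11/9989) = 39956/11.
3⁶ = 729 < 39956/11 ≤ 4096 = 4⁶, so L = 4.

4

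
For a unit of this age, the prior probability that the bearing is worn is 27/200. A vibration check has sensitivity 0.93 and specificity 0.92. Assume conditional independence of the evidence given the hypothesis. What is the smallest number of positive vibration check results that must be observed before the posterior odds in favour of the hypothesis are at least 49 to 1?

3

Prior odds: 0.135 ÷ 0.865 = 27/173.
False-positive rate = 1 − 0.92 = 0.08; likelihood ratio of a positive = 0.93/0.08 = 11.625.
Target odds = 49.
Require 11.625ⁿ ≥ 49 ÷ (27/173) = 8477/27.
11.625² = 135.140625 falls short of 8477/27 but 11.625³ = 804357/512 reaches it, so n = 3.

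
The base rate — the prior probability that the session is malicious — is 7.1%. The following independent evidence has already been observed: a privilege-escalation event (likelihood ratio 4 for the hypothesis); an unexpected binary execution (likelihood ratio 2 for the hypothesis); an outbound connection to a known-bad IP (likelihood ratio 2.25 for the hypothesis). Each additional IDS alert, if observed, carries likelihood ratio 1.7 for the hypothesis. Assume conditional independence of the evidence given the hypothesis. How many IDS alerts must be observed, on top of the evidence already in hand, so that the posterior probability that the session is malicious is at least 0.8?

3

Prior odds = 0.071/0.929 = 71/929.
Combined Bayes factor of the evidence already in hand = 4 × 2 × 2.25 = 18.
Odds after that evidence = (71/929) × 18 = 1278/929.
Target odds = 0.8/0.2 = 4.
Need 1.7ⁿ ≥ 4 ÷ (1278/929) = 1858/639.
1.7² = 2.89 falls short of 1858/639 but 1.7³ = 4.913 reaches it, so n = 3.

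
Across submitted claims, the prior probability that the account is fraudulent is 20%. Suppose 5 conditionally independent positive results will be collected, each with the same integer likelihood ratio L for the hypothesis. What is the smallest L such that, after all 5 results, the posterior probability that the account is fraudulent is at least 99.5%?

Prior odds = 0.2/0.8 = 0.25.
Target odds = 0.995/0.005 = 199.
Need L⁵ ≥ 199 ÷ 0.25 = 796.
3⁵ = 243 < 796 ≤ 1024 = 4⁵, so L = 4.

4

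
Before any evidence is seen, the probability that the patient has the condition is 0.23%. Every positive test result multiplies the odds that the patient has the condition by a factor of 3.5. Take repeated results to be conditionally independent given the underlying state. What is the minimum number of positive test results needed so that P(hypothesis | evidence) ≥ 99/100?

Prior odds = 0.0023/0.9977 = 23/9977.
Likelihood ratio per positive test result = 3.5.
Target posterior odds = 0.99/0.01 = 99.
Need (23/9977) × 3.5ⁿ ≥ 99, i.e. 3.5ⁿ ≥ 987723/23.
3.5⁸ = 5764801/256 falls short of 987723/23 but 3.5⁹ = 40353607/512 reaches it, so n = 9.

9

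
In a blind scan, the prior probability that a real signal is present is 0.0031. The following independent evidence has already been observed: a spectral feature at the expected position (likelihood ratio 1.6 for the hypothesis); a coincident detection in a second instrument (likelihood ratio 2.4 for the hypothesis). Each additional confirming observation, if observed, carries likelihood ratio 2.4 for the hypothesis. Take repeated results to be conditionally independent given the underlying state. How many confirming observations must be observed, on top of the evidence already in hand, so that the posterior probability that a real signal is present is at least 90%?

8

Prior odds = 0.0031/0.9969 = 31/9969.
Combined Bayes factor of the evidence already in hand = 1.6 × 2.4 = 3.84.
Odds after that evidence = (31/9969) × 3.84 = 992/83075.
Target odds = 0.9/0.1 = 9.
Need 2.4ⁿ ≥ 9 ÷ (992/83075) = 747675/992.
2.4⁷ = 35831808/78125 falls short of 747675/992 but 2.4⁸ = 429981696/390625 reaches it, so n = 8.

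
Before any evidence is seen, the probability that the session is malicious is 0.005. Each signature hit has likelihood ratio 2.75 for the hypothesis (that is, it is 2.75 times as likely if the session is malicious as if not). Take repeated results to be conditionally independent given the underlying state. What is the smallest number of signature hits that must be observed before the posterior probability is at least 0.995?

Prior odds: 0.005 ÷ 0.995 = 1/199.
Likelihood ratio per signature hit = 2.75.
Target odds: 0.995 ÷ 0.005 = 199.
Require 2.75ⁿ ≥ 199 ÷ (1/199) = 39601.
2.75¹⁰ ≈24735.9 falls short of 39601 but 2.75¹¹ ≈68023.6 reaches it, so n = 11.

11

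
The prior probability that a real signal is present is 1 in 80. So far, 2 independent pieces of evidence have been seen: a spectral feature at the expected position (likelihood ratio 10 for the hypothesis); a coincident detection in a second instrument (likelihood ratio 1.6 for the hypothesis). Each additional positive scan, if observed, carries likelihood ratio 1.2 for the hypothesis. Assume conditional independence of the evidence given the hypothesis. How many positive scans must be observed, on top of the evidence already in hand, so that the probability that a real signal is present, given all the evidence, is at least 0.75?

Prior odds = 0.0125/0.9875 = 1/79.
Combined Bayes factor of the evidence already in hand = 10 × 1.6 = 16.
Odds after that evidence = (1/79) × 16 = 16/79.
Target odds = 0.75/0.25 = 3.
Need 1.2ⁿ ≥ 3 ÷ (16/79) = 14.8125.
1.2¹⁴ ≈12.8392 falls short of 14.8125 but 1.2¹⁵ ≈15.407 reaches it, so n = 15.

15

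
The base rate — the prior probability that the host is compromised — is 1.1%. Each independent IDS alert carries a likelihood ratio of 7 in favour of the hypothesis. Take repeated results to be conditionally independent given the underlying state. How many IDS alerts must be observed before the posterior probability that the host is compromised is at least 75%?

Prior odds = 0.011/0.989 = 11/989.
Likelihood ratio per IDS alert = 7.
Target odds: 0.75 ÷ 0.25 = 3.
Require 7ⁿ ≥ 3 ÷ (11/989) = 2967/11.
7² = 49 falls short of 2967/11 but 7³ = 343 reaches it, so n = 3.

3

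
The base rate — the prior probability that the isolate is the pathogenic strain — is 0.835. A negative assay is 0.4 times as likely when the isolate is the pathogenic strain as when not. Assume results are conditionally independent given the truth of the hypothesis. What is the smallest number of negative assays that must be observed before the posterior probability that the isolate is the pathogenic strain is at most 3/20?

4

Prior odds: 0.835 ÷ 0.165 = 167/33.
Likelihood ratio per negative assay = 0.4.
Target odds: 0.15 ÷ 0.85 = 3/17.
Require 0.4ⁿ ≤ 3/17 ÷ (167/33) = 99/2839.
0.4³ = 0.064 is still above 99/2839 but 0.4⁴ = 0.0256 is at or below it, so n = 4.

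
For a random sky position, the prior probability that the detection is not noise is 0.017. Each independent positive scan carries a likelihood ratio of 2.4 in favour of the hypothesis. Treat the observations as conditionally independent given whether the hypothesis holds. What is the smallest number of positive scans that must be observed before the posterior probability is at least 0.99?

Prior odds = 0.017/0.983 = 17/983.
Likelihood ratio per positive scan = 2.4.
Target posterior odds = 0.99/0.01 = 99.
Require 2.4ⁿ ≥ 99 ÷ (17/983) = 97317/17.
2.4⁹ ≈2641.81 falls short of 97317/17 but 2.4¹⁰ ≈6340.34 reaches it, so n = 10.

10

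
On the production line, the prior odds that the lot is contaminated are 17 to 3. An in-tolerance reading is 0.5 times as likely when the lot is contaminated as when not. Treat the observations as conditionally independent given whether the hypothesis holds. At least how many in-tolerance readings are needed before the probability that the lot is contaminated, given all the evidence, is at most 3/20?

Prior odds = 17/3.
Likelihood ratio per in-tolerance reading = 0.5.
Target odds: 0.15 ÷ 0.85 = 3/17.
Require 0.5ⁿ ≤ 3/17 ÷ (17/3) = 9/289.
0.5⁵ = 0.03125 is still above 9/289 but 0.5⁶ = 0.015625 is at or below it, so n = 6.

6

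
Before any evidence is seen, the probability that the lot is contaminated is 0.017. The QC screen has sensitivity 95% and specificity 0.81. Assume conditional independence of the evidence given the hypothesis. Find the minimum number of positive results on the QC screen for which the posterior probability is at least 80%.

Prior odds = 0.017/0.983 = 17/983.
False-positive rate = 1 − 0.81 = 0.19; likelihood ratio of a positive = 0.95/0.19 = 5.
Target odds: 0.8 ÷ 0.2 = 4.
Require 5ⁿ ≥ 4 ÷ (17/983) = 3932/17.
5³ = 125 falls short of 3932/17 but 5⁴ = 625 reaches it, so n = 4.

4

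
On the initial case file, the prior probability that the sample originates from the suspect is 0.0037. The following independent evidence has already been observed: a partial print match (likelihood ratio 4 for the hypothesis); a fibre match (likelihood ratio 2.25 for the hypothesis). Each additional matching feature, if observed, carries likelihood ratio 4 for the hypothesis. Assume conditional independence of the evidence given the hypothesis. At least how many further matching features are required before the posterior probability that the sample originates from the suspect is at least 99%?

Prior odds = 0.0037/0.9963 = 37/9963.
Combined Bayes factor of the evidence already in hand = 4 × 2.25 = 9.
Odds after that evidence = (37/9963) × 9 = 37/1107.
Target odds = 0.99/0.01 = 99.
Need 4ⁿ ≥ 99 ÷ (37/1107) = 109593/37.
4⁵ = 1024 falls short of 109593/37 but 4⁶ = 4096 reaches it, so n = 6.

6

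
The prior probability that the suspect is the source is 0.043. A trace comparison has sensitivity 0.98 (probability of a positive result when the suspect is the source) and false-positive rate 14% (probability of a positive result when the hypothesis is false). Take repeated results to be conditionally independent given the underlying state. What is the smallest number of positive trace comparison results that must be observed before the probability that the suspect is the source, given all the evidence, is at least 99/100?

4

Prior odds = 0.043/0.957 = 43/957.
Likelihood ratio of a positive result = 0.98/0.14 = 7.
Target posterior odds = 0.99/0.01 = 99.
Require 7ⁿ ≥ 99 ÷ (43/957) = 94743/43.
7³ = 343 falls short of 94743/43 but 7⁴ = 2401 reaches it, so n = 4.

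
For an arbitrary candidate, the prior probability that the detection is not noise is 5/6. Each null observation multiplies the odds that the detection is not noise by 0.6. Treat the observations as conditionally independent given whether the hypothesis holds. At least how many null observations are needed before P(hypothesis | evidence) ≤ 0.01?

Prior odds: (5/6) ÷ (1/6) = 5.
Likelihood ratio per null observation = 0.6.
Target posterior odds = 0.01/0.99 = 1/99.
Require 0.6ⁿ ≤ 1/99 ÷ 5 = 1/495.
0.6¹² = 531441/244140625 is still above 1/495 but 0.6¹³ ≈0.00130607 is at or below it, so n = 13.

13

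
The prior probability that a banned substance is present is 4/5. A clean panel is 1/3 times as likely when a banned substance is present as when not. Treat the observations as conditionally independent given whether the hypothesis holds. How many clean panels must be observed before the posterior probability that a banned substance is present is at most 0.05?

4

Prior odds = 0.8/0.2 = 4.
Likelihood ratio per clean panel = 1/3.
Target odds: 0.05 ÷ 0.95 = 1/19.
Require (1/3)ⁿ ≤ 1/19 ÷ 4 = 1/76.
(1/3)³ = 1/27 is still above 1/76 but (1/3)⁴ = 1/81 is at or below it, so n = 4.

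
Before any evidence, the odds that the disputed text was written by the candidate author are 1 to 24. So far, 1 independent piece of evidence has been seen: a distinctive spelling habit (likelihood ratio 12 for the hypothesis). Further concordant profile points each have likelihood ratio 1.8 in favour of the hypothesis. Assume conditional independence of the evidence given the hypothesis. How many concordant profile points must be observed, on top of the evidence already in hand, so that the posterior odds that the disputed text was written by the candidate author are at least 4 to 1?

4

Prior odds = 1/24.
Bayes factor of the evidence already in hand = 12.
Odds after that evidence = (1/24) × 12 = 0.5.
Target odds = 4.
Need 1.8ⁿ ≥ 4 ÷ 0.5 = 8.
1.8³ = 5.832 falls short of 8 but 1.8⁴ = 10.4976 reaches it, so n = 4.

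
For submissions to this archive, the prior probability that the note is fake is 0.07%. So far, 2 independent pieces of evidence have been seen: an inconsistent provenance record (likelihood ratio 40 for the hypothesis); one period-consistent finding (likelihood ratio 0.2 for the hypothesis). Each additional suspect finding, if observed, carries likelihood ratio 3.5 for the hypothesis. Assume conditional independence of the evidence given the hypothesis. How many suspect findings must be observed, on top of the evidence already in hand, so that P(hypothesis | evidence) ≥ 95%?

Prior odds = 0.0007/0.9993 = 7/9993.
Combined Bayes factor of the evidence already in hand = 40 × 0.2 = 8.
Odds after that evidence = (7/9993) × 8 = 56/9993.
Target odds = 0.95/0.05 = 19.
Need 3.5ⁿ ≥ 19 ÷ (56/9993) = 189867/56.
3.5⁶ = 1838.265625 falls short of 189867/56 but 3.5⁷ = 823543/128 reaches it, so n = 7.

7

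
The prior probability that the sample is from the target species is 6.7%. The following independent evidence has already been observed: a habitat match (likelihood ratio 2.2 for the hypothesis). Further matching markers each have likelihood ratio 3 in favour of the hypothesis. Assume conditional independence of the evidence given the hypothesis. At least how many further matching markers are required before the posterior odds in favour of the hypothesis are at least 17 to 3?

4

Prior odds = 0.067/0.933 = 67/933.
Bayes factor of the evidence already in hand = 2.2.
Odds after that evidence = (67/933) × 2.2 = 737/4665.
Target odds = 17/3.
Need 3ⁿ ≥ 17/3 ÷ (737/4665) = 26435/737.
3³ = 27 falls short of 26435/737 but 3⁴ = 81 reaches it, so n = 4.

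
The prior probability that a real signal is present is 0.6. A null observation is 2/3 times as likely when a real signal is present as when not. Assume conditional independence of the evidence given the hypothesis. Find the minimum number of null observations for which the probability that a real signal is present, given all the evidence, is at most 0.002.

17

Prior odds = 0.6/0.4 = 1.5.
Likelihood ratio per null observation = 2/3.
Target odds: 0.002 ÷ 0.998 = 1/499.
Require (2/3)ⁿ ≤ 1/499 ÷ 1.5 = 2/1497.
(2/3)¹⁶ = 65536/43046721 is still above 2/1497 but (2/3)¹⁷ = 131072/129140163 is at or below it, so n = 17.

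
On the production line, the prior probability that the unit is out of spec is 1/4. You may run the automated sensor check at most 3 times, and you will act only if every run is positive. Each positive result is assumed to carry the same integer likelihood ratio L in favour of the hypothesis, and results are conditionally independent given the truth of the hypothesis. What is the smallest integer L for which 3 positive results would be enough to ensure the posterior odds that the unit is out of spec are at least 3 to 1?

3

Prior odds = 0.25/0.75 = 1/3.
Target odds = 3.
Need L³ ≥ 3 ÷ (1/3) = 9.
2³ = 8 < 9 ≤ 27 = 3³, so L = 3.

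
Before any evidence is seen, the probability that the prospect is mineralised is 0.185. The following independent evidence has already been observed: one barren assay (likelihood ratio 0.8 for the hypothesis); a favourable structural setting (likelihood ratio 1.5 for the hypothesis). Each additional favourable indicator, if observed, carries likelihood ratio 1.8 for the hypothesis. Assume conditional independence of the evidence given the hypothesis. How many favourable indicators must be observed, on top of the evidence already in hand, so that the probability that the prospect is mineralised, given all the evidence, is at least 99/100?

11

Prior odds = 0.185/0.815 = 37/163.
Combined Bayes factor of the evidence already in hand = 0.8 × 1.5 = 1.2.
Odds after that evidence = (37/163) × 1.2 = 222/815.
Target odds = 0.99/0.01 = 99.
Need 1.8ⁿ ≥ 99 ÷ (222/815) = 26895/74.
1.8¹⁰ ≈357.047 falls short of 26895/74 but 1.8¹¹ ≈642.684 reaches it, so n = 11.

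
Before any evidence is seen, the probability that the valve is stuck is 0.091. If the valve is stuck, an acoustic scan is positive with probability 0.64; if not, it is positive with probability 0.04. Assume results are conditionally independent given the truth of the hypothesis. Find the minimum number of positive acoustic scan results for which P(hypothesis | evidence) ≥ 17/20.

2

Prior odds: 0.091 ÷ 0.909 = 91/909.
Likelihood ratio of a positive = 0.64/0.04 = 16.
Target posterior odds = 0.85/0.15 = 17/3.
Require 16ⁿ ≥ 17/3 ÷ (91/909) = 5151/91.
16¹ = 16 falls short of 5151/91 but 16² = 256 reaches it, so n = 2.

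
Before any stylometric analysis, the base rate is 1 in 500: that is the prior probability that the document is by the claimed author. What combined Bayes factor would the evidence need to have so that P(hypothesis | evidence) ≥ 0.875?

3493

Prior odds = 0.002/0.998 = 1/499.
Target odds = 0.875/0.125 = 7.
Required Bayes factor = 7 ÷ (1/499) = 3493.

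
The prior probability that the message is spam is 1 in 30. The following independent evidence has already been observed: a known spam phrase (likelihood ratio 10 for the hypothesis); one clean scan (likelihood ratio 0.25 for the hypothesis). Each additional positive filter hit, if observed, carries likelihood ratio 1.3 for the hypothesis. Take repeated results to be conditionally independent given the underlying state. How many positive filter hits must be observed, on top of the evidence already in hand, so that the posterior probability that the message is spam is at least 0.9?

Prior odds = (1/30)/(29/30) = 1/29.
Combined Bayes factor of the evidence already in hand = 10 × 0.25 = 2.5.
Odds after that evidence = (1/29) × 2.5 = 5/58.
Target odds = 0.9/0.1 = 9.
Need 1.3ⁿ ≥ 9 ÷ (5/58) = 104.4.
1.3¹⁷ ≈86.5042 falls short of 104.4 but 1.3¹⁸ ≈112.455 reaches it, so n = 18.

18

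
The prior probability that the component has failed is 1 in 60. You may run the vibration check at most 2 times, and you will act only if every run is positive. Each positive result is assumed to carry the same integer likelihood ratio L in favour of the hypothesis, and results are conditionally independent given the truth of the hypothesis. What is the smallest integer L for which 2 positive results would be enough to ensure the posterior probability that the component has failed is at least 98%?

Prior odds = (1/60)/(59/60) = 1/59.
Target odds = 0.98/0.02 = 49.
Need L² ≥ 49 ÷ (1/59) = 2891.
53² = 2809 < 2891 ≤ 2916 = 54², so L = 54.

54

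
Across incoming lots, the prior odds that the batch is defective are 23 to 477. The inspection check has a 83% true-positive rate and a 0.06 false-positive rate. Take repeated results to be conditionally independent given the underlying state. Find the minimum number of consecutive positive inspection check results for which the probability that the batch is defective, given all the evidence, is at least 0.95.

Prior odds = 23/477.
Likelihood ratio of a positive result = 0.83/0.06 = 83/6.
Target posterior odds = 0.95/0.05 = 19.
Require (83/6)ⁿ ≥ 19 ÷ (23/477) = 9063/23.
(83/6)² = 6889/36 falls short of 9063/23 but (83/6)³ = 571787/216 reaches it, so n = 3.

3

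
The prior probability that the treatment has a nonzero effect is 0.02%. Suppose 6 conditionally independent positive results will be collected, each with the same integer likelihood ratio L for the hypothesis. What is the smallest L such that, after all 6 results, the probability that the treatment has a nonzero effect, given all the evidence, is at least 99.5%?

10

Prior odds = 0.0002/0.9998 = 1/4999.
Target odds = 0.995/0.005 = 199.
Need L⁶ ≥ 199 ÷ (1/4999) = 994801.
9⁶ = 531441 < 994801 ≤ 1000000 = 10⁶, so L = 10.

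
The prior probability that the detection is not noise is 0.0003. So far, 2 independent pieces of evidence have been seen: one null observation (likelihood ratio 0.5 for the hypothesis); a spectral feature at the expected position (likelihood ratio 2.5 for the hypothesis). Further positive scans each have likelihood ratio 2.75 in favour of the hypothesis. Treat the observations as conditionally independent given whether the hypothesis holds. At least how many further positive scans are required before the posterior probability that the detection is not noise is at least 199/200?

14

Prior odds = 0.0003/0.9997 = 3/9997.
Combined Bayes factor of the evidence already in hand = 0.5 × 2.5 = 1.25.
Odds after that evidence = (3/9997) × 1.25 = 15/39988.
Target odds = 0.995/0.005 = 199.
Need 2.75ⁿ ≥ 199 ÷ (15/39988) = 7957612/15.
2.75¹³ ≈514428 falls short of 7957612/15 but 2.75¹⁴ ≈1.41468e+06 reaches it, so n = 14.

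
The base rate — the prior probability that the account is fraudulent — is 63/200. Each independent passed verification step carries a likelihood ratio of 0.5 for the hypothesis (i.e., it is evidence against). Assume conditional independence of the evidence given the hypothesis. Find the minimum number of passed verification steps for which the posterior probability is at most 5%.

4

Prior odds: 0.315 ÷ 0.685 = 63/137.
Likelihood ratio per passed verification step = 0.5.
Target odds: 0.05 ÷ 0.95 = 1/19.
Require 0.5ⁿ ≤ 1/19 ÷ (63/137) = 137/1197.
0.5³ = 0.125 is still above 137/1197 but 0.5⁴ = 0.0625 is at or below it, so n = 4.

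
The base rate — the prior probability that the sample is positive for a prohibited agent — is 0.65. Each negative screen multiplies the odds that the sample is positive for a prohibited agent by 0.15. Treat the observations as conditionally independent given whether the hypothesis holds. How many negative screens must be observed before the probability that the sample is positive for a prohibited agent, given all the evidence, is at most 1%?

Prior odds = 0.65/0.35 = 13/7.
Likelihood ratio per negative screen = 0.15.
Target odds: 0.01 ÷ 0.99 = 1/99.
Need (13/7) × 0.15ⁿ ≤ 1/99, i.e. 0.15ⁿ ≤ 7/1287.
0.15² = 0.0225 is still above 7/1287 but 0.15³ = 0.003375 is at or below it, so n = 3.

3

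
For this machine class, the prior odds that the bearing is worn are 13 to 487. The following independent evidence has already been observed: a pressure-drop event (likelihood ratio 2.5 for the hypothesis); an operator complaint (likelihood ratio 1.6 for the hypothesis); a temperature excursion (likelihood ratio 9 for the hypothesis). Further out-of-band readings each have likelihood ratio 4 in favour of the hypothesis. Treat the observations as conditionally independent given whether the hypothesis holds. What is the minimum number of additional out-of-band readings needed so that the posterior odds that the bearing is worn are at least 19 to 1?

3

Prior odds = 13/487.
Combined Bayes factor of the evidence already in hand = 2.5 × 1.6 × 9 = 36.
Odds after that evidence = (13/487) × 36 = 468/487.
Target odds = 19.
Need 4ⁿ ≥ 19 ÷ (468/487) = 9253/468.
4² = 16 falls short of 9253/468 but 4³ = 64 reaches it, so n = 3.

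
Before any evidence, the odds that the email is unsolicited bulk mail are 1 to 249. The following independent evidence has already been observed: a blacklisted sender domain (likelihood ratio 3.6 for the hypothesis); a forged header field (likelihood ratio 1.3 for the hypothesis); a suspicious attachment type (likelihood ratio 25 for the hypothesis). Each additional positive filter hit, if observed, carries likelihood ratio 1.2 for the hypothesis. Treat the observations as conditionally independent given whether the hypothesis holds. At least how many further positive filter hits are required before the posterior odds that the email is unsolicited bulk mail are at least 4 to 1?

12

Prior odds = 1/249.
Combined Bayes factor of the evidence already in hand = 3.6 × 1.3 × 25 = 117.
Odds after that evidence = (1/249) × 117 = 39/83.
Target odds = 4.
Need 1.2ⁿ ≥ 4 ÷ (39/83) = 332/39.
1.2¹¹ = 362797056/48828125 falls short of 332/39 but 1.2¹² ≈8.9161 reaches it, so n = 12.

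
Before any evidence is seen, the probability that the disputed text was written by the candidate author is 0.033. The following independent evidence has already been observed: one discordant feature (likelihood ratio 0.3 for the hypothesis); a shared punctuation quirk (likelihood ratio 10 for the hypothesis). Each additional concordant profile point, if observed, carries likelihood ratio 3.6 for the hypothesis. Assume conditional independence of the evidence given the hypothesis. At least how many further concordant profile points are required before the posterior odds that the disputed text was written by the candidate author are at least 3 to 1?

3

Prior odds = 0.033/0.967 = 33/967.
Combined Bayes factor of the evidence already in hand = 0.3 × 10 = 3.
Odds after that evidence = (33/967) × 3 = 99/967.
Target odds = 3.
Need 3.6ⁿ ≥ 3 ÷ (99/967) = 967/33.
3.6² = 12.96 falls short of 967/33 but 3.6³ = 46.656 reaches it, so n = 3.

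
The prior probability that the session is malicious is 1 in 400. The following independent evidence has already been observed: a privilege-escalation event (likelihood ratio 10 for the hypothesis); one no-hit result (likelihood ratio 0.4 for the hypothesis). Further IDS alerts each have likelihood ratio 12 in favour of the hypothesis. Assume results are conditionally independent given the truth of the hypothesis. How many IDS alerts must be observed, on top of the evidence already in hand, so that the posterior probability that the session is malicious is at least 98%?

4

Prior odds = 0.0025/0.9975 = 1/399.
Combined Bayes factor of the evidence already in hand = 10 × 0.4 = 4.
Odds after that evidence = (1/399) × 4 = 4/399.
Target odds = 0.98/0.02 = 49.
Need 12ⁿ ≥ 49 ÷ (4/399) = 4887.75.
12³ = 1728 falls short of 4887.75 but 12⁴ = 20736 reaches it, so n = 4.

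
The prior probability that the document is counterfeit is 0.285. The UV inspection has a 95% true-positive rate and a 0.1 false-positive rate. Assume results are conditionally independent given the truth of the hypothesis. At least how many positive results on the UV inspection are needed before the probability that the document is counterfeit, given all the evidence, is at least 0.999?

Prior odds: 0.285 ÷ 0.715 = 57/143.
Likelihood ratio of a positive result = 0.95/0.1 = 9.5.
Target posterior odds = 0.999/0.001 = 999.
Need (57/143) × 9.5ⁿ ≥ 999, i.e. 9.5ⁿ ≥ 47619/19.
9.5³ = 857.375 falls short of 47619/19 but 9.5⁴ = 8145.0625 reaches it, so n = 4.

4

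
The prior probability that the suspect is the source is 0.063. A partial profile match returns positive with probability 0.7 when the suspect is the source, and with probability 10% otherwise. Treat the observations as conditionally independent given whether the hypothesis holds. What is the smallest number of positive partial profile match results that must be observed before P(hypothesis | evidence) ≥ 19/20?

3

Prior odds = 0.063/0.937 = 63/937.
Likelihood ratio of a positive result = 0.7/0.1 = 7.
Target posterior odds = 0.95/0.05 = 19.
Require 7ⁿ ≥ 19 ÷ (63/937) = 17803/63.
7² = 49 falls short of 17803/63 but 7³ = 343 reaches it, so n = 3.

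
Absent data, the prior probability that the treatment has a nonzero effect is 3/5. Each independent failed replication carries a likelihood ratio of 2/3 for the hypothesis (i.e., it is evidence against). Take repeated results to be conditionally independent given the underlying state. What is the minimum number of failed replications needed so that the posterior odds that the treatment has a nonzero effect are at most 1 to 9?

7

Prior odds = 0.6/0.4 = 1.5.
Likelihood ratio per failed replication = 2/3.
Target odds = 1/9.
Require (2/3)ⁿ ≤ 1/9 ÷ 1.5 = 2/27.
(2/3)⁶ = 64/729 is still above 2/27 but (2/3)⁷ = 128/2187 is at or below it, so n = 7.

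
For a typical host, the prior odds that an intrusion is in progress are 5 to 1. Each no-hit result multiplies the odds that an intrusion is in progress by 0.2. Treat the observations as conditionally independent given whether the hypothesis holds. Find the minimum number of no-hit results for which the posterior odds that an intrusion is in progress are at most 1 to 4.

Prior odds = 5.
Likelihood ratio per no-hit result = 0.2.
Target odds = 0.25.
Require 0.2ⁿ ≤ 0.25 ÷ 5 = 0.05.
0.2¹ = 0.2 is still above 0.05 but 0.2² = 0.04 is at or below it, so n = 2.

2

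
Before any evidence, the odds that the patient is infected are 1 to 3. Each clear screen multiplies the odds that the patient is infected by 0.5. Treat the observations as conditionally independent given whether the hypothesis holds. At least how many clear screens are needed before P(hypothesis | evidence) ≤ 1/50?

5

Prior odds = 1/3.
Likelihood ratio per clear screen = 0.5.
Target odds: 0.02 ÷ 0.98 = 1/49.
Need (1/3) × 0.5ⁿ ≤ 1/49, i.e. 0.5ⁿ ≤ 3/49.
0.5⁴ = 0.0625 is still above 3/49 but 0.5⁵ = 0.03125 is at or below it, so n = 5.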